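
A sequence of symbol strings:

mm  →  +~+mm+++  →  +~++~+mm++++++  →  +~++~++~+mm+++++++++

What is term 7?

s(k+1) = +~+·s(k)·+++, so each term gains +~+ as a prefix and +++ as a suffix.
From +~++~++~+mm+++++++++, 3 further steps: +~++~++~+mm+++++++++ → +~++~++~++~+mm++++++++++++ → +~++~++~++~++~+mm+++++++++++++++ → (answer).

+~++~++~++~++~++~+mm++++++++++++++++++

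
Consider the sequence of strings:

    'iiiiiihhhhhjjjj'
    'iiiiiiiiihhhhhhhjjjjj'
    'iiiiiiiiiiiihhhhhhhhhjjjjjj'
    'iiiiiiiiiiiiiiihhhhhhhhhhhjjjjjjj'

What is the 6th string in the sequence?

iiiiiiiiiiiiiiiiiiiiihhhhhhhhhhhhhhhjjjjjjjjj

The n-th term is 3n i's then 2n+1 h's then n+2 j's, where the shown terms are n = 2, 3, 4, 5.
At n = 7 the blocks have lengths 21, 15, 9.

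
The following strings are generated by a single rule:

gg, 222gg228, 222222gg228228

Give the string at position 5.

222222222222gg228228228228

s(k+1) = 222·s(k)·228, so each term gains 222 as a prefix and 228 as a suffix.
From 222222gg228228, 2 further steps: 222222gg228228 → 222222222gg228228228 → (answer).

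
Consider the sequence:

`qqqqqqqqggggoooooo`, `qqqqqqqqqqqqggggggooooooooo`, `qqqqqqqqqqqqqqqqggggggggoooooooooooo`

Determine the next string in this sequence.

qqqqqqqqqqqqqqqqqqqqggggggggggooooooooooooooo

The n-th term is 4n q's then 2n g's then 3n o's, where the shown terms are n = 2, 3, 4.
At n = 5 the blocks have lengths 20, 10, 15.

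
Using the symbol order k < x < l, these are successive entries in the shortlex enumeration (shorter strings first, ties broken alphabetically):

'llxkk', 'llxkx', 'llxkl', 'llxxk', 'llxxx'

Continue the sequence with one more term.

llxxl

Find the rightmost character of llxxx below l, bump it to the next letter, and reset everything to its right to k.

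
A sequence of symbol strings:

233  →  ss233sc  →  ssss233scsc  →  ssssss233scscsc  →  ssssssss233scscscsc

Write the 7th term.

ssssssssssss233scscscscscsc

s(k+1) = ss·s(k)·sc, so each term gains ss as a prefix and sc as a suffix.
From ssssssss233scscscsc, 2 further steps: ssssssss233scscscsc → ssssssssss233scscscscsc → (answer).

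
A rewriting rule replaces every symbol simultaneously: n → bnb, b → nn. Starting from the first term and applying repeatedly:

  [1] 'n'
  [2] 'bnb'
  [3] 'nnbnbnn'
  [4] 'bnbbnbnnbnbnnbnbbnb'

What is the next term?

Rewriting the 19 symbols of bnbbnbnnbnbnnbnbbnb one by one yields nn bnb nn nn bnb nn bnb bnb nn bnb nn bnb bnb nn bnb nn nn bnb nn; concatenated:

nnbnbnnnnbnbnnbnbbnbnnbnbnnbnbbnbnnbnbnnnnbnbnn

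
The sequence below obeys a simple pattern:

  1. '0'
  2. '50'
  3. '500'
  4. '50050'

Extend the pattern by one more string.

From term 3 onward, concatenate the last term with the second-to-last: 50·0 = 500, 500·50 = 50050, …
So term 5 is 50050·500.

50050500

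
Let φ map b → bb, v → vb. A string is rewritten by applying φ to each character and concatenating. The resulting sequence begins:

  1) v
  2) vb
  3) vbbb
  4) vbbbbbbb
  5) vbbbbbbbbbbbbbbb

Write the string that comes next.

φ(vbbbbbbbbbbbbbbb) expands symbol-by-symbol to vb bb bb bb bb bb bb bb bb bb bb bb bb bb bb bb; joining the 16 pieces gives the next term.

vbbbbbbbbbbbbbbbbbbbbbbbbbbbbbbb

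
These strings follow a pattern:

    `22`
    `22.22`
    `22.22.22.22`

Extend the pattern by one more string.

s(k+1) = s(k)·.·s(k) — each term doubles the last with '.' between the halves.
So the next term is two copies of 22.22.22.22 with '.' between the halves.

22.22.22.22.22.22.22.22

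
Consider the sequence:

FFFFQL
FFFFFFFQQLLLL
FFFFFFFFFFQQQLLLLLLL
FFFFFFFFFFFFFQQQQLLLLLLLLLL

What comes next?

Each string has the form F^{3n+1} Q^{n} L^{3n-2} (n = 1, 2, …).
Setting n = 5 gives 16, 5, 13 characters in each block.

FFFFFFFFFFFFFFFFQQQQQLLLLLLLLLLLLL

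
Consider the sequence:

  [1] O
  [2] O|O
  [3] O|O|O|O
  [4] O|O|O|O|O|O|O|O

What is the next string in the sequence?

s(k+1) = s(k)·|·s(k) — each term doubles the last with '|' between the halves.
Doubling O|O|O|O|O|O|O|O with '|' between the halves:

O|O|O|O|O|O|O|O|O|O|O|O|O|O|O|O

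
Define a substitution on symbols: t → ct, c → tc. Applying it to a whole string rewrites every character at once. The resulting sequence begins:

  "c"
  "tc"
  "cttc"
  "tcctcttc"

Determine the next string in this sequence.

cttctccttcctcttc

Rewriting each symbol of tcctcttc: t→ct, c→tc, c→tc, t→ct, c→tc, t→ct, t→ct, c→tc, which concatenates to ct tc tc ct tc ct ct tc.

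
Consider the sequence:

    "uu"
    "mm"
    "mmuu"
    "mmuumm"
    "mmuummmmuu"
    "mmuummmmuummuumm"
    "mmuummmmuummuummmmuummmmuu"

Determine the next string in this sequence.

This is a Fibonacci-style word recurrence s(k) = s(k−1)·s(k−2): e.g. mm·uu = mmuu.
The next term joins mmuummmmuummuummmmuummmmuu and mmuummmmuummuumm.

mmuummmmuummuummmmuummmmuummuummmmuummuumm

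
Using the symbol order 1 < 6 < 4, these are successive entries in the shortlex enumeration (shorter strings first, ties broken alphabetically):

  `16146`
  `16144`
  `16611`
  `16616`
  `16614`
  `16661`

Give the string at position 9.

Continuing the enumeration 3 steps past 16661: 16661 → 16666 → 16664 → (answer).

16641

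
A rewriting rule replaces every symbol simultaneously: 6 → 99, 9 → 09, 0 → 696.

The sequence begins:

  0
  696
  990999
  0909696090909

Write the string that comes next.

Rewriting the 13 symbols of 0909696090909 one by one yields 696 09 696 09 99 09 99 696 09 696 09 696 09; concatenated:

6960969609990999696096960969609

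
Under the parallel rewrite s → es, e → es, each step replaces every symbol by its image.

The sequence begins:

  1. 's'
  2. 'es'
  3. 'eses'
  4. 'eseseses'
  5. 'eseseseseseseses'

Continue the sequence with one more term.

Rewriting the 16 symbols of eseseseseseseses one by one yields es es es es es es es es es es es es es es es es; concatenated:

eseseseseseseseseseseseseseseses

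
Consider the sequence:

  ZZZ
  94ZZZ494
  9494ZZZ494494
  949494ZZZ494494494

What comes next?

94949494ZZZ494494494494

Every step adds 94 to the front and 494 to the end of the previous string.
So the next term is 94·949494ZZZ494494494·494.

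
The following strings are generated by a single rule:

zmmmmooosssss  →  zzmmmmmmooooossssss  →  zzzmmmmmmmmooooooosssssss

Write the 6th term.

zzzzzzmmmmmmmmmmmmmmooooooooooooossssssssss

Term n consists of n-1 z's, followed by 2n m's, followed by 2n-1 o's, followed by n+3 s's, where the shown terms are n = 2, 3, 4.
For term 6, n = 7, so the run lengths are 6, 14, 13, 10.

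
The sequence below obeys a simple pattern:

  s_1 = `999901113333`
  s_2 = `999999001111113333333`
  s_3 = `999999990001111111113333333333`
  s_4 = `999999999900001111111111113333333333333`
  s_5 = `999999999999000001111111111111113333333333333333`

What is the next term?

Term n consists of 2n+2 9's, followed by n 0's, followed by 3n 1's, followed by 3n+1 3's (n = 1, 2, …).
For the next term, n = 6, so the run lengths are 14, 6, 18, 19.

999999999999990000001111111111111111113333333333333333333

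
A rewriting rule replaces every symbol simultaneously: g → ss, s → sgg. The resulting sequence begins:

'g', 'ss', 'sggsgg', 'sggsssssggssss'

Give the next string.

Applying the rule to each of the 14 symbols of sggsssssggssss gives the pieces sgg ss ss sgg sgg sgg sgg sgg ss ss sgg sgg sgg sgg, which concatenate to the answer.

sggsssssggsggsggsggsggsssssggsggsggsgg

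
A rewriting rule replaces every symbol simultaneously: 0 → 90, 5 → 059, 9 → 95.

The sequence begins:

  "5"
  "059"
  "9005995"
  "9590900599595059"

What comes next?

Rewriting the 16 symbols of 9590900599595059 one by one yields 95 059 95 90 95 90 90 059 95 95 059 95 059 90 059 95; concatenated:

9505995909590900599595059950599005995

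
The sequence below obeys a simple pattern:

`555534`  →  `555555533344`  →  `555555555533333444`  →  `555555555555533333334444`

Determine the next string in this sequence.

555555555555555533333333344444

Reading off run lengths: 5 runs 4, 7, 10, 13; 3 runs 1, 3, 5, 7; 4 runs 1, 2, 3, 4 — each is linear in n (n = 1, 2, …).
At n = 5 the blocks have lengths 16, 9, 5.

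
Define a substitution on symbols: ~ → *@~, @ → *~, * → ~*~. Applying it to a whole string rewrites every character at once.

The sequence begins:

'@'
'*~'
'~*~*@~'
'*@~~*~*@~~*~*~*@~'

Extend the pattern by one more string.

φ(*@~~*~*@~~*~*~*@~) expands symbol-by-symbol to ~*~ *~ *@~ *@~ ~*~ *@~ ~*~ *~ *@~ *@~ ~*~ *@~ ~*~ *@~ ~*~ *~ *@~; joining the 17 pieces gives the next term.

~*~*~*@~*@~~*~*@~~*~*~*@~*@~~*~*@~~*~*@~~*~*~*@~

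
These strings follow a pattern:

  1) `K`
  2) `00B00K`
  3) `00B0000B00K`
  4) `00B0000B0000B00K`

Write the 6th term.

Each term is the previous one with 00B00 prepended.
From 00B0000B0000B00K, 2 further steps: 00B0000B0000B00K → 00B0000B0000B0000B00K → (answer).

00B0000B0000B0000B0000B00K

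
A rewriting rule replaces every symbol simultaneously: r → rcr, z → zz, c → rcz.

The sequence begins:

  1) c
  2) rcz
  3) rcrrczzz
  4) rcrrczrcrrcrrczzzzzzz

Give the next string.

rcrrczrcrrcrrczzzrcrrczrcrrcrrczrcrrcrrczzzzzzzzzzzzzzz

Applying the rule to each of the 21 symbols of rcrrczrcrrcrrczzzzzzz gives the pieces rcr rcz rcr rcr rcz zz rcr rcz rcr rcr rcz rcr rcr rcz zz zz zz zz zz zz zz, which concatenate to the answer.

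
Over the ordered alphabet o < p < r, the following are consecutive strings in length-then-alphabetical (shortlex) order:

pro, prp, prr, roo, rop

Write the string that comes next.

The successor of rop increments the rightmost position that isn't already r and resets every position after it to o.

ror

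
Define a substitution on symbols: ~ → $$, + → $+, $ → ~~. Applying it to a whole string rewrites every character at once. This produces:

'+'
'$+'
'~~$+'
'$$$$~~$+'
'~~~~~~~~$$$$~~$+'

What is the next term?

$$$$$$$$$$$$$$$$~~~~~~~~$$$$~~$+

Applying the rule to each of the 16 symbols of ~~~~~~~~$$$$~~$+ gives the pieces $$ $$ $$ $$ $$ $$ $$ $$ ~~ ~~ ~~ ~~ $$ $$ ~~ $+, which concatenate to the answer.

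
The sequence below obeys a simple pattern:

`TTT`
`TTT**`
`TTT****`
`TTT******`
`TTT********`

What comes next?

The strings grow by a fixed suffix ** each time.
One more step from TTT******** gives the answer.

TTT**********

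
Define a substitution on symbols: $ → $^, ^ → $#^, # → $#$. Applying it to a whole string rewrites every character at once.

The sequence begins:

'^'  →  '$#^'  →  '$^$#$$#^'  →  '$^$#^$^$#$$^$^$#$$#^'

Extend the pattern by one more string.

Applying the rule to each of the 20 symbols of $^$#^$^$#$$^$^$#$$#^ gives the pieces $^ $#^ $^ $#$ $#^ $^ $#^ $^ $#$ $^ $^ $#^ $^ $#^ $^ $#$ $^ $^ $#$ $#^, which concatenate to the answer.

$^$#^$^$#$$#^$^$#^$^$#$$^$^$#^$^$#^$^$#$$^$^$#$$#^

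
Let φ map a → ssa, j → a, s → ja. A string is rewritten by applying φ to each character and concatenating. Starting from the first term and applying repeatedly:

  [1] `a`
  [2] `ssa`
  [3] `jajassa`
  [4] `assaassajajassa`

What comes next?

Rewriting the 15 symbols of assaassajajassa one by one yields ssa ja ja ssa ssa ja ja ssa a ssa a ssa ja ja ssa; concatenated:

ssajajassassajajassaassaassajajassa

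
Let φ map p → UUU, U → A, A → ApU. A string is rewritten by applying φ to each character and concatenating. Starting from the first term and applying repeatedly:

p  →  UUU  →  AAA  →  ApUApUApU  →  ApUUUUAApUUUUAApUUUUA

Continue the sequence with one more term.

Replace each of the 21 characters of ApUUUUAApUUUUAApUUUUA in place — ApU UUU A A A A ApU ApU UUU A A A A ApU ApU UUU A A A A ApU — and concatenate.

ApUUUUAAAAApUApUUUUAAAAApUApUUUUAAAAApU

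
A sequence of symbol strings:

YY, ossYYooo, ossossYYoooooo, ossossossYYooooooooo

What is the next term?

ossossossossYYoooooooooooo

Every step adds oss to the front and ooo to the end of the previous string.
One more step from ossossossYYooooooooo gives the answer.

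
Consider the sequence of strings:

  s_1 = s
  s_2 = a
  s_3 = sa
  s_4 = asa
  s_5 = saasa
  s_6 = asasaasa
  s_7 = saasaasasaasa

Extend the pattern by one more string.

asasaasasaasaasasaasa

Each term (from the third on) is the two preceding terms concatenated in order: term 3 = s·a = sa.
The next term joins asasaasa and saasaasasaasa.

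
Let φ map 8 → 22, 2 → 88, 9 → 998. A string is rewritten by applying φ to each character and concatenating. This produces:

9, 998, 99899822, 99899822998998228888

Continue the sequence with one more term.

Rewriting the 20 symbols of 99899822998998228888 one by one yields 998 998 22 998 998 22 88 88 998 998 22 998 998 22 88 88 22 22 22 22; concatenated:

998998229989982288889989982299899822888822222222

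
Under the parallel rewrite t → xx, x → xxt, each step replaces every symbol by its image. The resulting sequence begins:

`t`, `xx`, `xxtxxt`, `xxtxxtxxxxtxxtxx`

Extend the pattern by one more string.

Rewriting the 16 symbols of xxtxxtxxxxtxxtxx one by one yields xxt xxt xx xxt xxt xx xxt xxt xxt xxt xx xxt xxt xx xxt xxt; concatenated:

xxtxxtxxxxtxxtxxxxtxxtxxtxxtxxxxtxxtxxxxtxxt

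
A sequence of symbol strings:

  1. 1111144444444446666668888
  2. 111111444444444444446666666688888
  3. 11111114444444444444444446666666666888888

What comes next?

Each string has the form 1^{n+2} 4^{4n-2} 6^{2n} 8^{n+1}, where the shown terms are n = 3, 4, 5.
Setting n = 6 gives 8, 22, 12, 7 characters in each block.

1111111144444444444444444444446666666666668888888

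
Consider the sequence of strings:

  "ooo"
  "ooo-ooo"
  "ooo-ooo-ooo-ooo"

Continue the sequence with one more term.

ooo-ooo-ooo-ooo-ooo-ooo-ooo-ooo

Every step duplicates the string with '-' between the halves.
So the next term is two copies of ooo-ooo-ooo-ooo with '-' between the halves.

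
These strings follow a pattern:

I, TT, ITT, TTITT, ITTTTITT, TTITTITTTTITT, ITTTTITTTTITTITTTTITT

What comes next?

From term 3 onward, concatenate the second-to-last term with the last: I·TT = ITT, TT·ITT = TTITT, …
Continuing: TTITTITTTTITT · ITTTTITTTTITTITTTTITT gives term 8.

TTITTITTTTITTITTTTITTTTITTITTTTITT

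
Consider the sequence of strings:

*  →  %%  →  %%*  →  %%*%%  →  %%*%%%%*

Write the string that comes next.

%%*%%%%*%%*%%

Each term (from the third on) is the previous term followed by the one before it: term 3 = %%·* = %%*.
The next term joins %%*%%%%* and %%*%%.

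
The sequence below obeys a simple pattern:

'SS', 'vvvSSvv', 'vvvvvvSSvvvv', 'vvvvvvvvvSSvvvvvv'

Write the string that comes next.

s(k+1) = vvv·s(k)·vv, so each term gains vvv as a prefix and vv as a suffix.
So the next term is vvv·vvvvvvvvvSSvvvvvv·vv.

vvvvvvvvvvvvSSvvvvvvvv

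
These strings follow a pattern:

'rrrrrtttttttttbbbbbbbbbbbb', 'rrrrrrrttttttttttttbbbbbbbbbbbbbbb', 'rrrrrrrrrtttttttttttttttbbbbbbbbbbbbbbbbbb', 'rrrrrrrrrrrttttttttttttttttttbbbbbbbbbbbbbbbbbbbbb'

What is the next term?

rrrrrrrrrrrrrtttttttttttttttttttttbbbbbbbbbbbbbbbbbbbbbbbb

Each string has the form r^{2n-1} t^{3n} b^{3n+3}, where the shown terms are n = 3, 4, 5, 6.
Setting n = 7 gives 13, 21, 24 characters in each block.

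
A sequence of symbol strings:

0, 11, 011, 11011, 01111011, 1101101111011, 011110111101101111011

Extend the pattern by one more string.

1101101111011011110111101101111011

From term 3 onward, concatenate the second-to-last term with the last: 0·11 = 011, 11·011 = 11011, …
Continuing: 1101101111011 · 011110111101101111011 gives term 8.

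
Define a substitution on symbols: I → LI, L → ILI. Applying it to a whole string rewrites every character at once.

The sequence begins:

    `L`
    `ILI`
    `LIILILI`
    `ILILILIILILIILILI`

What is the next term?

LIILILIILILIILILILIILILIILILILIILILIILILI

φ(ILILILIILILIILILI) expands symbol-by-symbol to LI ILI LI ILI LI ILI LI LI ILI LI ILI LI LI ILI LI ILI LI; joining the 17 pieces gives the next term.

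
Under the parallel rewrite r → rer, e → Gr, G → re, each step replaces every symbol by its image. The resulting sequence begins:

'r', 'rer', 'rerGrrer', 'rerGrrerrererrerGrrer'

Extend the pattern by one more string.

Rewriting the 21 symbols of rerGrrerrererrerGrrer one by one yields rer Gr rer re rer rer Gr rer rer Gr rer Gr rer rer Gr rer re rer rer Gr rer; concatenated:

rerGrrerrererrerGrrerrerGrrerGrrerrerGrrerrererrerGrrer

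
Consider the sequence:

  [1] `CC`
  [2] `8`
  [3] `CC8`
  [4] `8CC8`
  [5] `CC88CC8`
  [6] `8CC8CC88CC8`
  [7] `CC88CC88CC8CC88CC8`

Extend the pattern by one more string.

8CC8CC88CC8CC88CC88CC8CC88CC8

Each term (from the third on) is the two preceding terms concatenated in order: term 3 = CC·8 = CC8.
The next term joins 8CC8CC88CC8 and CC88CC88CC8CC88CC8.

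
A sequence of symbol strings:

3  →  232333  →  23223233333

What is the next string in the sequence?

2322322323333333

s(k+1) = 232·s(k)·33, so each term gains 232 as a prefix and 33 as a suffix.
One more step from 23223233333 gives the answer.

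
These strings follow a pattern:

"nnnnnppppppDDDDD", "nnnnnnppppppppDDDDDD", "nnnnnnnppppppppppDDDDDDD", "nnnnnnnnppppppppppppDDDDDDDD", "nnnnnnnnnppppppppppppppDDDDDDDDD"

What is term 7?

nnnnnnnnnnnppppppppppppppppppDDDDDDDDDDD

Term n consists of n+2 n's, followed by 2n p's, followed by n+2 D's, where the shown terms are n = 3, 4, 5, 6, 7.
For term 7, n = 9, so the run lengths are 11, 18, 11.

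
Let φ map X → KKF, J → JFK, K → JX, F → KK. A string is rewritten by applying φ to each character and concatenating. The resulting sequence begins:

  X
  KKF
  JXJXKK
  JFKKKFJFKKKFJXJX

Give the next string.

φ(JFKKKFJFKKKFJXJX) expands symbol-by-symbol to JFK KK JX JX JX KK JFK KK JX JX JX KK JFK KKF JFK KKF; joining the 16 pieces gives the next term.

JFKKKJXJXJXKKJFKKKJXJXJXKKJFKKKFJFKKKF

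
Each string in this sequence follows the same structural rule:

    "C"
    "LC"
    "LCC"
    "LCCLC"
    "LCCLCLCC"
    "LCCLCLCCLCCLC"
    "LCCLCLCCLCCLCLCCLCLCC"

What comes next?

From term 3 onward, concatenate the last term with the second-to-last: LC·C = LCC, LCC·LC = LCCLC, …
The next term joins LCCLCLCCLCCLCLCCLCLCC and LCCLCLCCLCCLC.

LCCLCLCCLCCLCLCCLCLCCLCCLCLCCLCCLC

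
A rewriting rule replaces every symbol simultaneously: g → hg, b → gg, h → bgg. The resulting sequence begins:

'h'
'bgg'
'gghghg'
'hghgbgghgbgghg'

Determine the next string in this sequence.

bgghgbgghggghghgbgghggghghgbgghg

Applying the rule to each of the 14 symbols of hghgbgghgbgghg gives the pieces bgg hg bgg hg gg hg hg bgg hg gg hg hg bgg hg, which concatenate to the answer.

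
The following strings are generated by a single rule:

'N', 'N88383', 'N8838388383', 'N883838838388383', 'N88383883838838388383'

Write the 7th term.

N883838838388383883838838388383

The strings grow by a fixed suffix 88383 each time.
From N88383883838838388383, 2 further steps: N88383883838838388383 → N8838388383883838838388383 → (answer).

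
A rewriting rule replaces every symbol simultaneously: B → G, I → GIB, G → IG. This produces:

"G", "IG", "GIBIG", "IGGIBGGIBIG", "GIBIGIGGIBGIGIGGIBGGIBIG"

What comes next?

Applying the rule to each of the 24 symbols of GIBIGIGGIBGIGIGGIBGGIBIG gives the pieces IG GIB G GIB IG GIB IG IG GIB G IG GIB IG GIB IG IG GIB G IG IG GIB G GIB IG, which concatenate to the answer.

IGGIBGGIBIGGIBIGIGGIBGIGGIBIGGIBIGIGGIBGIGIGGIBGGIBIG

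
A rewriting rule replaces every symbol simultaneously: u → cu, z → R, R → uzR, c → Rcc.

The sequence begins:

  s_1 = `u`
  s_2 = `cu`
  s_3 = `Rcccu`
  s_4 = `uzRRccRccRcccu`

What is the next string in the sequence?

φ(uzRRccRccRcccu) expands symbol-by-symbol to cu R uzR uzR Rcc Rcc uzR Rcc Rcc uzR Rcc Rcc Rcc cu; joining the 14 pieces gives the next term.

cuRuzRuzRRccRccuzRRccRccuzRRccRccRcccu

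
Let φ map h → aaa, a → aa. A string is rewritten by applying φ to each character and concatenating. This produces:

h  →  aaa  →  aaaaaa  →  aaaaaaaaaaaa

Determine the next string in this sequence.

Expanding aaaaaaaaaaaa: a→aa, a→aa, a→aa, a→aa, a→aa, a→aa, a→aa, a→aa, a→aa, a→aa, a→aa, a→aa. Concatenated: aa aa aa aa aa aa aa aa aa aa aa aa.

aaaaaaaaaaaaaaaaaaaaaaaa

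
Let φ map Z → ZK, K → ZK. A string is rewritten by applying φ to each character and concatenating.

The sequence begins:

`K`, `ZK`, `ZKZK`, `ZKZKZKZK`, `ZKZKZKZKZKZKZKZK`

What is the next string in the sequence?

Replace each of the 16 characters of ZKZKZKZKZKZKZKZK in place — ZK ZK ZK ZK ZK ZK ZK ZK ZK ZK ZK ZK ZK ZK ZK ZK — and concatenate.

ZKZKZKZKZKZKZKZKZKZKZKZKZKZKZKZK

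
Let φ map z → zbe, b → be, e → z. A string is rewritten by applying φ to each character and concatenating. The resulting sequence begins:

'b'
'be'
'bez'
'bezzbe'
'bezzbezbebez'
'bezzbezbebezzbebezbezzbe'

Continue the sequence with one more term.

bezzbezbebezzbebezbezzbezbebezbezzbebezzbezbebez

Replace each of the 24 characters of bezzbezbebezzbebezbezzbe in place — be z zbe zbe be z zbe be z be z zbe zbe be z be z zbe be z zbe zbe be z — and concatenate.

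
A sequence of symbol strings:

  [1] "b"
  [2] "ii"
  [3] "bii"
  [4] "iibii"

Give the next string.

biiiibii

From term 3 onward, concatenate the second-to-last term with the last: b·ii = bii, ii·bii = iibii, …
Continuing: bii · iibii gives term 5.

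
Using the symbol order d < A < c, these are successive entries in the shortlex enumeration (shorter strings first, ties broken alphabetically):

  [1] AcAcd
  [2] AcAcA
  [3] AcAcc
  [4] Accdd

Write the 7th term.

AccAd

Continuing the enumeration 3 steps past Accdd: Accdd → AccdA → Accdc → (answer).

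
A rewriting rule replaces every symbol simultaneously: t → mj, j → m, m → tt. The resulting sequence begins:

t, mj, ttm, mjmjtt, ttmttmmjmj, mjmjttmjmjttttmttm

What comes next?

Rewriting the 18 symbols of mjmjttmjmjttttmttm one by one yields tt m tt m mj mj tt m tt m mj mj mj mj tt mj mj tt; concatenated:

ttmttmmjmjttmttmmjmjmjmjttmjmjtt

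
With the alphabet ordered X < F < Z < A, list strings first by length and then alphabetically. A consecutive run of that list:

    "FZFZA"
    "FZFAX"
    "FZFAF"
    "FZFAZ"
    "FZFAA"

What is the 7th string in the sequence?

Continuing the enumeration 2 steps past FZFAA: FZFAA → FZZXX → (answer).

FZZXF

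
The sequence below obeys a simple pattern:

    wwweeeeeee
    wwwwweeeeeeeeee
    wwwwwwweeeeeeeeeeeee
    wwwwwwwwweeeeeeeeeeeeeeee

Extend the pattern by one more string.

Reading off run lengths: w runs 3, 5, 7, 9; e runs 7, 10, 13, 16 — each is linear in n, where the shown terms are n = 2, 3, 4, 5.
At n = 6 the blocks have lengths 11, 19.

wwwwwwwwwwweeeeeeeeeeeeeeeeeee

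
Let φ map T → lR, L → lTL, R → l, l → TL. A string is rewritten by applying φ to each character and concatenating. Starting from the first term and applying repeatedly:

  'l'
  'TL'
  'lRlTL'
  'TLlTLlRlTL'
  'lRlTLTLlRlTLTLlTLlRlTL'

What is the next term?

Replace each of the 22 characters of lRlTLTLlRlTLTLlTLlRlTL in place — TL l TL lR lTL lR lTL TL l TL lR lTL lR lTL TL lR lTL TL l TL lR lTL — and concatenate.

TLlTLlRlTLlRlTLTLlTLlRlTLlRlTLTLlRlTLTLlTLlRlTL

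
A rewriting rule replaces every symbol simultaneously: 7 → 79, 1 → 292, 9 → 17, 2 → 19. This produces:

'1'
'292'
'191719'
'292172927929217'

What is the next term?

Replace each of the 15 characters of 292172927929217 in place — 19 17 19 292 79 19 17 19 79 17 19 17 19 292 79 — and concatenate.

19171929279191719791719171929279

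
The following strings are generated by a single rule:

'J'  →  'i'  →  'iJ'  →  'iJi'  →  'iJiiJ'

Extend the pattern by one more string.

iJiiJiJi

This is a Fibonacci-style word recurrence s(k) = s(k−1)·s(k−2): e.g. i·J = iJ.
So term 6 is iJiiJ·iJi.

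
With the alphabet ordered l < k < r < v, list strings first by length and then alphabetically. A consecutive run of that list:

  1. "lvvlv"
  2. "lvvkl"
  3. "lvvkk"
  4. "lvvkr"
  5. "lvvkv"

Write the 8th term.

lvvrr

Advancing 3 positions from lvvkv through lvvkv → lvvrl → lvvrk reaches term 8.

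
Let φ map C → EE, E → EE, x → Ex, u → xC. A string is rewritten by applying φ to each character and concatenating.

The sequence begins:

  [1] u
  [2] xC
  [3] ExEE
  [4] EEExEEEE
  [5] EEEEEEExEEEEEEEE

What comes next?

EEEEEEEEEEEEEEExEEEEEEEEEEEEEEEE

Replace each of the 16 characters of EEEEEEExEEEEEEEE in place — EE EE EE EE EE EE EE Ex EE EE EE EE EE EE EE EE — and concatenate.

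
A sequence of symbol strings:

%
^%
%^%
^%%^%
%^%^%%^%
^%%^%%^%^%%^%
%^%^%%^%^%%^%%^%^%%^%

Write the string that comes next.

This is a Fibonacci-style word recurrence s(k) = s(k−2)·s(k−1): e.g. %·^% = %^%.
The next term joins ^%%^%%^%^%%^% and %^%^%%^%^%%^%%^%^%%^%.

^%%^%%^%^%%^%%^%^%%^%^%%^%%^%^%%^%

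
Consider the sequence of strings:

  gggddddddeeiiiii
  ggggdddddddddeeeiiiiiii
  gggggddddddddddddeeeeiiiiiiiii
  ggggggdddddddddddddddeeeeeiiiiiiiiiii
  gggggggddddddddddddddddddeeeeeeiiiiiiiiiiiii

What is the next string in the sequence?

ggggggggdddddddddddddddddddddeeeeeeeiiiiiiiiiiiiiii

Term n consists of n+1 g's, followed by 3n d's, followed by n e's, followed by 2n+1 i's, where the shown terms are n = 2, 3, 4, 5, 6.
For the next term, n = 7, so the run lengths are 8, 21, 7, 15.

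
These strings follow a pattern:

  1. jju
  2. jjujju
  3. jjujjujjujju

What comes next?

s(k+1) = s(k)·s(k) — each term doubles the last.
So the next term is two copies of jjujjujjujju.

jjujjujjujjujjujjujjujju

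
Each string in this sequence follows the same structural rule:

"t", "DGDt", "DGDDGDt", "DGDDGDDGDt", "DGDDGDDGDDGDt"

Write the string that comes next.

DGDDGDDGDDGDDGDt

Every step adds DGD at the front: s(k+1) = DGD·s(k).
So the next term is DGD·DGDDGDDGDDGDt.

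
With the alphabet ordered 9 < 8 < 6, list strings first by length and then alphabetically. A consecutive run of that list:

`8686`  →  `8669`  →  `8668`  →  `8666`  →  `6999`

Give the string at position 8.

Continuing the enumeration 3 steps past 6999: 6999 → 6998 → 6996 → (answer).

6989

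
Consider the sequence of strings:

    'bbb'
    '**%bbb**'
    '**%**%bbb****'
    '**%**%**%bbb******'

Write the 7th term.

s(k+1) = **%·s(k)·**, so each term gains **% as a prefix and ** as a suffix.
From **%**%**%bbb******, 3 further steps: **%**%**%bbb****** → **%**%**%**%bbb******** → **%**%**%**%**%bbb********** → (answer).

**%**%**%**%**%**%bbb************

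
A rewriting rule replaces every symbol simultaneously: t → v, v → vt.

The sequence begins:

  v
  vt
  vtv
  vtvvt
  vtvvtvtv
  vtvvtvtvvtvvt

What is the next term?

Replace each of the 13 characters of vtvvtvtvvtvvt in place — vt v vt vt v vt v vt vt v vt vt v — and concatenate.

vtvvtvtvvtvvtvtvvtvtv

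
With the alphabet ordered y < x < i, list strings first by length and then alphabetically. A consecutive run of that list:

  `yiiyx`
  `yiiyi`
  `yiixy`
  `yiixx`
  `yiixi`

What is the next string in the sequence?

Treat yiixi as a base-3 numeral over the given alphabet and add one, carrying through any trailing i's.

yiiiy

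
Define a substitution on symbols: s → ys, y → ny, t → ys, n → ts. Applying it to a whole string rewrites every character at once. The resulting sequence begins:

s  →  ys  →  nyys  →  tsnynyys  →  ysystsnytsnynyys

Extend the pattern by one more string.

Rewriting the 16 symbols of ysystsnytsnynyys one by one yields ny ys ny ys ys ys ts ny ys ys ts ny ts ny ny ys; concatenated:

nyysnyysysystsnyysystsnytsnynyys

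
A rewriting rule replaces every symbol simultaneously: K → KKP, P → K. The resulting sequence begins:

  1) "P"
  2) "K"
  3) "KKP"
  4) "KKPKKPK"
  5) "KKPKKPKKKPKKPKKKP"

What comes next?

Replace each of the 17 characters of KKPKKPKKKPKKPKKKP in place — KKP KKP K KKP KKP K KKP KKP KKP K KKP KKP K KKP KKP KKP K — and concatenate.

KKPKKPKKKPKKPKKKPKKPKKPKKKPKKPKKKPKKPKKPK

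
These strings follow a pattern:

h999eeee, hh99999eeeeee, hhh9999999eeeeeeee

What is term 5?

hhhhh99999999999eeeeeeeeeeee

Reading off run lengths: h runs 1, 2, 3; 9 runs 3, 5, 7; e runs 4, 6, 8 — each is linear in n (n = 1, 2, …).
For term 5, n = 5, so the run lengths are 5, 11, 12.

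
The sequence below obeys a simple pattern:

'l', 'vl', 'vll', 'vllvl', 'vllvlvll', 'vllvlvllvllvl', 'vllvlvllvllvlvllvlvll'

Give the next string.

vllvlvllvllvlvllvlvllvllvlvllvllvl

From term 3 onward, concatenate the last term with the second-to-last: vl·l = vll, vll·vl = vllvl, …
Continuing: vllvlvllvllvlvllvlvll · vllvlvllvllvl gives term 8.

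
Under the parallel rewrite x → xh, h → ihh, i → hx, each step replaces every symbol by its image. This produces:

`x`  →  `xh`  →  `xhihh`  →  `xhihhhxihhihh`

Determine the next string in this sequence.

Applying the rule to each of the 13 symbols of xhihhhxihhihh gives the pieces xh ihh hx ihh ihh ihh xh hx ihh ihh hx ihh ihh, which concatenate to the answer.

xhihhhxihhihhihhxhhxihhihhhxihhihh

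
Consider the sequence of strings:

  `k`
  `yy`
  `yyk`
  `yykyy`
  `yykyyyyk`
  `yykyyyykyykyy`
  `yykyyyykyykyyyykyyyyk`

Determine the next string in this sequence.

yykyyyykyykyyyykyyyykyykyyyykyykyy

From term 3 onward, concatenate the last term with the second-to-last: yy·k = yyk, yyk·yy = yykyy, …
Continuing: yykyyyykyykyyyykyyyyk · yykyyyykyykyy gives term 8.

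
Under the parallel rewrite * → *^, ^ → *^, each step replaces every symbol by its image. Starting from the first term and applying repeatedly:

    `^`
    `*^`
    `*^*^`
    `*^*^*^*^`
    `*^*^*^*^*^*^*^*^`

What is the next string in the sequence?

Rewriting the 16 symbols of *^*^*^*^*^*^*^*^ one by one yields *^ *^ *^ *^ *^ *^ *^ *^ *^ *^ *^ *^ *^ *^ *^ *^; concatenated:

*^*^*^*^*^*^*^*^*^*^*^*^*^*^*^*^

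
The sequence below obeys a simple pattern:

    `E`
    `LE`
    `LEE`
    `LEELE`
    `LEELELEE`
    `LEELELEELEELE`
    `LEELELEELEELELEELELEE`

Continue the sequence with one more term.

LEELELEELEELELEELELEELEELELEELEELE

Each term (from the third on) is the previous term followed by the one before it: term 3 = LE·E = LEE.
The next term joins LEELELEELEELELEELELEE and LEELELEELEELE.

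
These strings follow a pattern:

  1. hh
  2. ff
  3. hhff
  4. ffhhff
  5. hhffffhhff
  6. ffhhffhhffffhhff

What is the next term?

hhffffhhffffhhffhhffffhhff

Each term (from the third on) is the two preceding terms concatenated in order: term 3 = hh·ff = hhff.
The next term joins hhffffhhff and ffhhffhhffffhhff.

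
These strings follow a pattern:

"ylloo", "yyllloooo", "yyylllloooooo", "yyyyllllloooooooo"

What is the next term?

Each string has the form y^{n} l^{n+1} o^{2n} (n = 1, 2, …).
At n = 5 the blocks have lengths 5, 6, 10.

yyyyylllllloooooooooo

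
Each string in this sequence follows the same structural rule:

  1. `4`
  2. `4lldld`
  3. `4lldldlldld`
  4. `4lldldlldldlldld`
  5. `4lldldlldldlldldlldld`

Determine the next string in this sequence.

The strings grow by a fixed suffix lldld each time.
One more step from 4lldldlldldlldldlldld gives the answer.

4lldldlldldlldldlldldlldld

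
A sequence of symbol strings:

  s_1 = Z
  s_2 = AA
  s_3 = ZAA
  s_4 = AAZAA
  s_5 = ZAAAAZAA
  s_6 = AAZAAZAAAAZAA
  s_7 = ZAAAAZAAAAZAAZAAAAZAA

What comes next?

From term 3 onward, concatenate the second-to-last term with the last: Z·AA = ZAA, AA·ZAA = AAZAA, …
The next term joins AAZAAZAAAAZAA and ZAAAAZAAAAZAAZAAAAZAA.

AAZAAZAAAAZAAZAAAAZAAAAZAAZAAAAZAA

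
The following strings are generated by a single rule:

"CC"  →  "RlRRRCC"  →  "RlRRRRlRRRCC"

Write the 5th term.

Every step adds RlRRR at the front: s(k+1) = RlRRR·s(k).
From RlRRRRlRRRCC, 2 further steps: RlRRRRlRRRCC → RlRRRRlRRRRlRRRCC → (answer).

RlRRRRlRRRRlRRRRlRRRCC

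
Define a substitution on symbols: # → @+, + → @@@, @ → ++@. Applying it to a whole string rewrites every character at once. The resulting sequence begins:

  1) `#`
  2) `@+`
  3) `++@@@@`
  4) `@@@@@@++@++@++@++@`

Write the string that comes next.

++@++@++@++@++@++@@@@@@@++@@@@@@@++@@@@@@@++@@@@@@@++@

φ(@@@@@@++@++@++@++@) expands symbol-by-symbol to ++@ ++@ ++@ ++@ ++@ ++@ @@@ @@@ ++@ @@@ @@@ ++@ @@@ @@@ ++@ @@@ @@@ ++@; joining the 18 pieces gives the next term.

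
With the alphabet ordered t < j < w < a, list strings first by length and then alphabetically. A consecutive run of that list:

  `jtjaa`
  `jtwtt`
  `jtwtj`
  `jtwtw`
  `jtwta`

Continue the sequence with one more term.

jtwjt

Find the rightmost character of jtwta below a, bump it to the next letter, and reset everything to its right to t.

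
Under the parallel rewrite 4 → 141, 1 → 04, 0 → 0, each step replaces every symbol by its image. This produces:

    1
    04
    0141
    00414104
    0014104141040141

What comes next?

Rewriting the 16 symbols of 0014104141040141 one by one yields 0 0 04 141 04 0 141 04 141 04 0 141 0 04 141 04; concatenated:

00041410401410414104014100414104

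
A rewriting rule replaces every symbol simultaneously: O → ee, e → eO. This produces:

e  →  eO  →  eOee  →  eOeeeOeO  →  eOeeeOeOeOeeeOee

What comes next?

Applying the rule to each of the 16 symbols of eOeeeOeOeOeeeOee gives the pieces eO ee eO eO eO ee eO ee eO ee eO eO eO ee eO eO, which concatenate to the answer.

eOeeeOeOeOeeeOeeeOeeeOeOeOeeeOeO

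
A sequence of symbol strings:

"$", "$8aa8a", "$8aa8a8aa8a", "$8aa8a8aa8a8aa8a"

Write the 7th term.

$8aa8a8aa8a8aa8a8aa8a8aa8a8aa8a

Every step adds 8aa8a to the end: s(k+1) = s(k)·8aa8a.
From $8aa8a8aa8a8aa8a, 3 further steps: $8aa8a8aa8a8aa8a → $8aa8a8aa8a8aa8a8aa8a → $8aa8a8aa8a8aa8a8aa8a8aa8a → (answer).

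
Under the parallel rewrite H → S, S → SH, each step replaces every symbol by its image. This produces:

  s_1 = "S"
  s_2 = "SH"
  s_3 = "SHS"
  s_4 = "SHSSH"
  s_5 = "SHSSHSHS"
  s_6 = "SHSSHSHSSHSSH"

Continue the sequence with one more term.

SHSSHSHSSHSSHSHSSHSHS

φ(SHSSHSHSSHSSH) expands symbol-by-symbol to SH S SH SH S SH S SH SH S SH SH S; joining the 13 pieces gives the next term.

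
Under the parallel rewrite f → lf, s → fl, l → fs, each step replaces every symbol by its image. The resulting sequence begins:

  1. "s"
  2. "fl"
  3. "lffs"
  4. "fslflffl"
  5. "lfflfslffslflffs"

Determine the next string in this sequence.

Rewriting the 16 symbols of lfflfslffslflffs one by one yields fs lf lf fs lf fl fs lf lf fl fs lf fs lf lf fl; concatenated:

fslflffslfflfslflfflfslffslflffl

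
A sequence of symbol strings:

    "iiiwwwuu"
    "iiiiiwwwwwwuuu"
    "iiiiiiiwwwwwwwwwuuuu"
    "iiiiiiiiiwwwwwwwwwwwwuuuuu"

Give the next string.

iiiiiiiiiiiwwwwwwwwwwwwwwwuuuuuu

Reading off run lengths: i runs 3, 5, 7, 9; w runs 3, 6, 9, 12; u runs 2, 3, 4, 5 — each is linear in n (n = 1, 2, …).
At n = 5 the blocks have lengths 11, 15, 6.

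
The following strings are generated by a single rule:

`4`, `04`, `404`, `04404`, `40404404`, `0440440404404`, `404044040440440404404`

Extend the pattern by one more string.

Each term (from the third on) is the two preceding terms concatenated in order: term 3 = 4·04 = 404.
The next term joins 0440440404404 and 404044040440440404404.

0440440404404404044040440440404404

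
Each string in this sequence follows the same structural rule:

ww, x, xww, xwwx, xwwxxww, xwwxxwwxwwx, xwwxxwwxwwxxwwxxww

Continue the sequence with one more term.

xwwxxwwxwwxxwwxxwwxwwxxwwxwwx

From term 3 onward, concatenate the last term with the second-to-last: x·ww = xww, xww·x = xwwx, …
So term 8 is xwwxxwwxwwxxwwxxww·xwwxxwwxwwx.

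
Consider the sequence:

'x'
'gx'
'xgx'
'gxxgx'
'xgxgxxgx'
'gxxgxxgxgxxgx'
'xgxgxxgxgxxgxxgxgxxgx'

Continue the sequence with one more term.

gxxgxxgxgxxgxxgxgxxgxgxxgxxgxgxxgx

Each term (from the third on) is the two preceding terms concatenated in order: term 3 = x·gx = xgx.
The next term joins gxxgxxgxgxxgx and xgxgxxgxgxxgxxgxgxxgx.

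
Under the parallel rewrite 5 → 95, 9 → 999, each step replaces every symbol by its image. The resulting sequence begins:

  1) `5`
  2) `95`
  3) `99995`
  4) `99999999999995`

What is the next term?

φ(99999999999995) expands symbol-by-symbol to 999 999 999 999 999 999 999 999 999 999 999 999 999 95; joining the 14 pieces gives the next term.

99999999999999999999999999999999999999995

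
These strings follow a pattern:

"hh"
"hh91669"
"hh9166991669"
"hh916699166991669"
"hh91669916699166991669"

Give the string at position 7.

hh916699166991669916699166991669

Every step adds 91669 to the end: s(k+1) = s(k)·91669.
From hh91669916699166991669, 2 further steps: hh91669916699166991669 → hh9166991669916699166991669 → (answer).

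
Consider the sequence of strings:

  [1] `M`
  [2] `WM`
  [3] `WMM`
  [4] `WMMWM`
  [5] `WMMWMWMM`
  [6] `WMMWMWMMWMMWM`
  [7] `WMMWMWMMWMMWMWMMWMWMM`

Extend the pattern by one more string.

WMMWMWMMWMMWMWMMWMWMMWMMWMWMMWMMWM

This is a Fibonacci-style word recurrence s(k) = s(k−1)·s(k−2): e.g. WM·M = WMM.
So term 8 is WMMWMWMMWMMWMWMMWMWMM·WMMWMWMMWMMWM.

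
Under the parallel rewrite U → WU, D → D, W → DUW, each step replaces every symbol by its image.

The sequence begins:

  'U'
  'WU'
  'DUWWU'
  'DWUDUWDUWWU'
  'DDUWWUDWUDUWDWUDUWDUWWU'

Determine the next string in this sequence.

Applying the rule to each of the 23 symbols of DDUWWUDWUDUWDWUDUWDUWWU gives the pieces D D WU DUW DUW WU D DUW WU D WU DUW D DUW WU D WU DUW D WU DUW DUW WU, which concatenate to the answer.

DDWUDUWDUWWUDDUWWUDWUDUWDDUWWUDWUDUWDWUDUWDUWWU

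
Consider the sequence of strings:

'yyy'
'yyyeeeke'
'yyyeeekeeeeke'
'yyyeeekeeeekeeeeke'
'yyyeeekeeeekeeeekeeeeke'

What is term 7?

yyyeeekeeeekeeeekeeeekeeeekeeeeke

Each term is the previous one with eeeke appended.
From yyyeeekeeeekeeeekeeeeke, 2 further steps: yyyeeekeeeekeeeekeeeeke → yyyeeekeeeekeeeekeeeekeeeeke → (answer).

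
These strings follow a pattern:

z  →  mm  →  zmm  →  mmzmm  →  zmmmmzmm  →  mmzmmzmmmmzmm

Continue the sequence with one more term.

This is a Fibonacci-style word recurrence s(k) = s(k−2)·s(k−1): e.g. z·mm = zmm.
Continuing: zmmmmzmm · mmzmmzmmmmzmm gives term 7.

zmmmmzmmmmzmmzmmmmzmm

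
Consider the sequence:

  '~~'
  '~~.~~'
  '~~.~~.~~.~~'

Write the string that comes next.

~~.~~.~~.~~.~~.~~.~~.~~

s(k+1) = s(k)·.·s(k) — each term doubles the last with '.' between the halves.
One more doubling of ~~.~~.~~.~~ gives the answer.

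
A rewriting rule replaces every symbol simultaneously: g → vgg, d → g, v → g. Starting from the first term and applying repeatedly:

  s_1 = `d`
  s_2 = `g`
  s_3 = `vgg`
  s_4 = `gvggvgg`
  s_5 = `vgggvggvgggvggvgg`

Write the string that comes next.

φ(vgggvggvgggvggvgg) expands symbol-by-symbol to g vgg vgg vgg g vgg vgg g vgg vgg vgg g vgg vgg g vgg vgg; joining the 17 pieces gives the next term.

gvggvggvgggvggvgggvggvggvgggvggvgggvggvgg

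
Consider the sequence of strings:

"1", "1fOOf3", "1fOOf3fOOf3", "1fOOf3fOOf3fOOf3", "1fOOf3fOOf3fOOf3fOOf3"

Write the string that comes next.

1fOOf3fOOf3fOOf3fOOf3fOOf3

The strings grow by a fixed suffix fOOf3 each time.
So the next term is 1fOOf3fOOf3fOOf3fOOf3·fOOf3.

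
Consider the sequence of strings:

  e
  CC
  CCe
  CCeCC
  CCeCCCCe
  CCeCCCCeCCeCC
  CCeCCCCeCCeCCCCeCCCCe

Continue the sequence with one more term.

From term 3 onward, concatenate the last term with the second-to-last: CC·e = CCe, CCe·CC = CCeCC, …
Continuing: CCeCCCCeCCeCCCCeCCCCe · CCeCCCCeCCeCC gives term 8.

CCeCCCCeCCeCCCCeCCCCeCCeCCCCeCCeCC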